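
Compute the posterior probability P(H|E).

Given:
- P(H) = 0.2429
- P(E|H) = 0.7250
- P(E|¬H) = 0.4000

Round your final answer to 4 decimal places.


Bayes' theorem: P(H|E) = P(E|H) × P(H) / P(E)

Step 1: Calculate P(E) using law of total probability
P(E) = P(E|H)P(H) + P(E|¬H)P(¬H)
     = 0.7250 × 0.2429 + 0.4000 × 0.7571
     = 0.17610250 + 0.30284000
     = 0.47894250

Step 2: Apply Bayes' theorem
P(H|E) = P(E|H) × P(H) / P(E)
       = 0.17610250 / 0.47894250
       = 0.3677


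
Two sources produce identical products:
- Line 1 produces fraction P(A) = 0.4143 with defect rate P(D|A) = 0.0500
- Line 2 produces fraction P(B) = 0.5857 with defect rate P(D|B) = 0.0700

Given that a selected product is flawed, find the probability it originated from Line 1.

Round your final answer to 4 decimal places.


Let A = from Line 1, D = flawed

Given:
- P(A) = 0.4143, P(B) = 0.5857
- P(D|A) = 0.0500, P(D|B) = 0.0700

Step 1: Find P(D)
P(D) = P(D|A)P(A) + P(D|B)P(B)
     = 0.0500 × 0.4143 + 0.0700 × 0.5857
     = 0.02071500 + 0.04099900
     = 0.06171400

Step 2: Apply Bayes' theorem
P(A|D) = P(D|A)P(A) / P(D)
       = 0.02071500 / 0.06171400
       = 0.3357


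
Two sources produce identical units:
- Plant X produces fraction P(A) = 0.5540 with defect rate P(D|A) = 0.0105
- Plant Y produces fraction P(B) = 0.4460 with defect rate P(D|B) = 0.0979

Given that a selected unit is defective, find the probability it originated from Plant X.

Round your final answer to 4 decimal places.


Let A = from Plant X, D = defective

Given:
- P(A) = 0.5540, P(B) = 0.4460
- P(D|A) = 0.0105, P(D|B) = 0.0979

Step 1: Find P(D)
P(D) = P(D|A)P(A) + P(D|B)P(B)
     = 0.0105 × 0.5540 + 0.0979 × 0.4460
     = 0.00581700 + 0.04366340
     = 0.04948040

Step 2: Apply Bayes' theorem
P(A|D) = P(D|A)P(A) / P(D)
       = 0.00581700 / 0.04948040
       = 0.1176


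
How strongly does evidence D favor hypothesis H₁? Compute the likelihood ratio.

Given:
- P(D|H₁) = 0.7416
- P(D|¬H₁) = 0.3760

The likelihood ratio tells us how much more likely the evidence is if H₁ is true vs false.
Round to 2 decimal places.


Likelihood Ratio (LR) = P(D|H₁) / P(D|¬H₁)

LR = 0.7416 / 0.3760
   = 1.97

The evidence is 1.97 times more likely if H₁ is true than if H₁ is false.
Since LR > 1, the evidence supports H₁ over ¬H₁.


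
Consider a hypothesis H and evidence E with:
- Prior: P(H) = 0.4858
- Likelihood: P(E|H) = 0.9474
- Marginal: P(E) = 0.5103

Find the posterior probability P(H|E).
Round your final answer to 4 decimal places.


Using Bayes' theorem:

P(H|E) = P(E|H) × P(H) / P(E)
       = 0.9474 × 0.4858 / 0.5103
       = 0.46024692 / 0.5103
       = 0.9019

The evidence strengthens our belief in H.
Prior: 0.4858 → Posterior: 0.9019


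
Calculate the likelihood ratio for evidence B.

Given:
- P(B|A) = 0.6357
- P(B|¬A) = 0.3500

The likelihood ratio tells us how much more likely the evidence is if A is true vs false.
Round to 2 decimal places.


Likelihood Ratio (LR) = P(B|A) / P(B|¬A)

LR = 0.6357 / 0.3500
   = 1.82

The evidence is 1.82 times more likely if A is true than if A is false.
Because LR exceeds 1, B is evidence for A.


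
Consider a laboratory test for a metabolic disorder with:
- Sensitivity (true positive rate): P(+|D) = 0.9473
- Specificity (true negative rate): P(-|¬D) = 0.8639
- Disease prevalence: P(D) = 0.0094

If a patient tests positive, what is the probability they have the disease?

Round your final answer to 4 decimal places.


Let D = has disease, + = positive test

Given:
- P(D) = 0.0094 (prevalence)
- P(+|D) = 0.9473 (sensitivity)
- P(-|¬D) = 0.8639 (specificity)
- P(+|¬D) = 0.1361 (false positive rate = 1 - specificity)

Step 1: Find P(+)
P(+) = P(+|D)P(D) + P(+|¬D)P(¬D)
     = 0.9473 × 0.0094 + 0.1361 × 0.9906
     = 0.00890462 + 0.13482066
     = 0.14372528

Step 2: Apply Bayes' theorem for P(D|+)
P(D|+) = P(+|D)P(D) / P(+)
       = 0.00890462 / 0.14372528
       = 0.0620


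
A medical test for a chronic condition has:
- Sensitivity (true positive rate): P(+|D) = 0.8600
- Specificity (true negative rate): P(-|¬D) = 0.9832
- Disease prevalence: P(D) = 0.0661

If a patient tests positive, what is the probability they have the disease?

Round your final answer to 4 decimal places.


Let D = has disease, + = positive test

Given:
- P(D) = 0.0661 (prevalence)
- P(+|D) = 0.8600 (sensitivity)
- P(-|¬D) = 0.9832 (specificity)
- P(+|¬D) = 0.0168 (false positive rate = 1 - specificity)

Step 1: Find P(+)
P(+) = P(+|D)P(D) + P(+|¬D)P(¬D)
     = 0.8600 × 0.0661 + 0.0168 × 0.9339
     = 0.05684600 + 0.01568952
     = 0.07253552

Step 2: Apply Bayes' theorem for P(D|+)
P(D|+) = P(+|D)P(D) / P(+)
       = 0.05684600 / 0.07253552
       = 0.7837


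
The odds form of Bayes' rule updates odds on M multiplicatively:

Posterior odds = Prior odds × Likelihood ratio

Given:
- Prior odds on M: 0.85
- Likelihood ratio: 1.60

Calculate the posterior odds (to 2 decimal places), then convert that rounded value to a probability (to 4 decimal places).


Step 1: Calculate posterior odds
Posterior odds = Prior odds × LR
               = 0.85 × 1.60
               = 1.36

Step 2: Convert to probability
P(M|E) = Posterior odds / (1 + Posterior odds)
       = 1.36 / (1 + 1.36)
       = 1.36 / 2.36
       = 0.5763

The evidence increased P(M) from 0.4595 to 0.5763.


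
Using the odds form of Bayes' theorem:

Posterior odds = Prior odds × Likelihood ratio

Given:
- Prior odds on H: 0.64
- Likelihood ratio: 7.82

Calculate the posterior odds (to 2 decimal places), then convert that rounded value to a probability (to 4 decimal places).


Step 1: Calculate posterior odds
Posterior odds = Prior odds × LR
               = 0.64 × 7.82
               = 5.00

Step 2: Convert to probability
P(H|E) = Posterior odds / (1 + Posterior odds)
       = 5.00 / (1 + 5.00)
       = 5.00 / 6.00
       = 0.8333

The evidence increased P(H) from 0.3902 to 0.8333.


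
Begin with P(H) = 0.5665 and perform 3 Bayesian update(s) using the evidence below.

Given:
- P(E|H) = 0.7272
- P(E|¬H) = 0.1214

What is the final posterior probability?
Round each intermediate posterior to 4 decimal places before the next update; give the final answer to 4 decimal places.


Sequential Bayesian updating:

Initial prior: P(H) = 0.5665

Update 1:
  P(E) = 0.7272 × 0.5665 + 0.1214 × 0.4335 = 0.41195880 + 0.05262690 = 0.46458570
  P(H|E) = 0.41195880 / 0.46458570 = 0.8867

Update 2:
  P(E) = 0.7272 × 0.8867 + 0.1214 × 0.1133 = 0.64480824 + 0.01375462 = 0.65856286
  P(H|E) = 0.64480824 / 0.65856286 = 0.9791

Update 3:
  P(E) = 0.7272 × 0.9791 + 0.1214 × 0.0209 = 0.71200152 + 0.00253726 = 0.71453878
  P(H|E) = 0.71200152 / 0.71453878 = 0.9964

Final posterior: 0.9964


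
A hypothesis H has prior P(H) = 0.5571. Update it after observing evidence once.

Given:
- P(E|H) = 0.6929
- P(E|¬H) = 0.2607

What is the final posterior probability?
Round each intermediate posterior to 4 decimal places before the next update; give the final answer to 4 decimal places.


Sequential Bayesian updating:

Initial prior: P(H) = 0.5571

Update 1:
  P(E) = 0.6929 × 0.5571 + 0.2607 × 0.4429 = 0.38601459 + 0.11546403 = 0.50147862
  P(H|E) = 0.38601459 / 0.50147862 = 0.7698

Final posterior: 0.7698


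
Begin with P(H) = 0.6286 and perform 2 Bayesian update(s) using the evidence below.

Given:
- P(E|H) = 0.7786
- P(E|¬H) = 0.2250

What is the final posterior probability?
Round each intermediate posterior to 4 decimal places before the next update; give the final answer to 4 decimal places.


Sequential Bayesian updating:

Initial prior: P(H) = 0.6286

Update 1:
  P(E) = 0.7786 × 0.6286 + 0.2250 × 0.3714 = 0.48942796 + 0.08356500 = 0.57299296
  P(H|E) = 0.48942796 / 0.57299296 = 0.8542

Update 2:
  P(E) = 0.7786 × 0.8542 + 0.2250 × 0.1458 = 0.66508012 + 0.03280500 = 0.69788512
  P(H|E) = 0.66508012 / 0.69788512 = 0.9530

Final posterior: 0.9530


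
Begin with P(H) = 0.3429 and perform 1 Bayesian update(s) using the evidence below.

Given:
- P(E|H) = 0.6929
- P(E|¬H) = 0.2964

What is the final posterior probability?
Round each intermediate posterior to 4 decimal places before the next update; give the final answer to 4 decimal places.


Sequential Bayesian updating:

Initial prior: P(H) = 0.3429

Update 1:
  P(E) = 0.6929 × 0.3429 + 0.2964 × 0.6571 = 0.23759541 + 0.19476444 = 0.43235985
  P(H|E) = 0.23759541 / 0.43235985 = 0.5495

Final posterior: 0.5495


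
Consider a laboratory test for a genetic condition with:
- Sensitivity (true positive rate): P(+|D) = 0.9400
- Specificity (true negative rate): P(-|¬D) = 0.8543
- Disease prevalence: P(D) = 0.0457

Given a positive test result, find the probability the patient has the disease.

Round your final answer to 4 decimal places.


Let D = has disease, + = positive test

Given:
- P(D) = 0.0457 (prevalence)
- P(+|D) = 0.9400 (sensitivity)
- P(-|¬D) = 0.8543 (specificity)
- P(+|¬D) = 0.1457 (false positive rate = 1 - specificity)

Step 1: Find P(+)
P(+) = P(+|D)P(D) + P(+|¬D)P(¬D)
     = 0.9400 × 0.0457 + 0.1457 × 0.9543
     = 0.04295800 + 0.13904151
     = 0.18199951

Step 2: Apply Bayes' theorem for P(D|+)
P(D|+) = P(+|D)P(D) / P(+)
       = 0.04295800 / 0.18199951
       = 0.2360


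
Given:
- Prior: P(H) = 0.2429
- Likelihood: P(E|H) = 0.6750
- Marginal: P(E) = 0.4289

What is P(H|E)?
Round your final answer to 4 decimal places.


Using Bayes' theorem:

P(H|E) = P(E|H) × P(H) / P(E)
       = 0.6750 × 0.2429 / 0.4289
       = 0.16395750 / 0.4289
       = 0.3823

The evidence strengthens our belief in H.
Prior: 0.2429 → Posterior: 0.3823


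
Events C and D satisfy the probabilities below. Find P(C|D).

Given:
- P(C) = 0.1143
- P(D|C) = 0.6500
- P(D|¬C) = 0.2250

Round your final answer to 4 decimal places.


Bayes' theorem: P(C|D) = P(D|C) × P(C) / P(D)

Step 1: Calculate P(D) using law of total probability
P(D) = P(D|C)P(C) + P(D|¬C)P(¬C)
     = 0.6500 × 0.1143 + 0.2250 × 0.8857
     = 0.07429500 + 0.19928250
     = 0.27357750

Step 2: Apply Bayes' theorem
P(C|D) = P(D|C) × P(C) / P(D)
       = 0.07429500 / 0.27357750
       = 0.2716


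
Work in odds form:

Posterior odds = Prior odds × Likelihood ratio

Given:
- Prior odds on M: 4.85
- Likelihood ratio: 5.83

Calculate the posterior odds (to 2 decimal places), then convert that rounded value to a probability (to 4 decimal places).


Step 1: Calculate posterior odds
Posterior odds = Prior odds × LR
               = 4.85 × 5.83
               = 28.28

Step 2: Convert to probability
P(M|E) = Posterior odds / (1 + Posterior odds)
       = 28.28 / (1 + 28.28)
       = 28.28 / 29.28
       = 0.9658

The evidence increased P(M) from 0.8291 to 0.9658.


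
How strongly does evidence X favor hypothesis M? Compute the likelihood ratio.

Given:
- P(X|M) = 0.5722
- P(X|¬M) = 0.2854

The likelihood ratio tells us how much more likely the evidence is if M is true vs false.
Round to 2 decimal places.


Likelihood Ratio (LR) = P(X|M) / P(X|¬M)

LR = 0.5722 / 0.2854
   = 2.00

The evidence is 2.00 times more likely if M is true than if M is false.
Because LR exceeds 1, X is evidence for M.


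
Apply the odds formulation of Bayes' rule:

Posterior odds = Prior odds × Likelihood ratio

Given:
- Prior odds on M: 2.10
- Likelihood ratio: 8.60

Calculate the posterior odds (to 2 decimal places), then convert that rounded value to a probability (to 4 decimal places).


Step 1: Calculate posterior odds
Posterior odds = Prior odds × LR
               = 2.10 × 8.60
               = 18.06

Step 2: Convert to probability
P(M|E) = Posterior odds / (1 + Posterior odds)
       = 18.06 / (1 + 18.06)
       = 18.06 / 19.06
       = 0.9475

The evidence increased P(M) from 0.6774 to 0.9475.


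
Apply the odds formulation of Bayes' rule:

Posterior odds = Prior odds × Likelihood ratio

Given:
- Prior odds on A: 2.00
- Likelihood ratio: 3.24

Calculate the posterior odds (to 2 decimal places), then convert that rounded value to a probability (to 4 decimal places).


Step 1: Calculate posterior odds
Posterior odds = Prior odds × LR
               = 2.00 × 3.24
               = 6.48

Step 2: Convert to probability
P(A|E) = Posterior odds / (1 + Posterior odds)
       = 6.48 / (1 + 6.48)
       = 6.48 / 7.48
       = 0.8663

The evidence increased P(A) from 0.6667 to 0.8663.


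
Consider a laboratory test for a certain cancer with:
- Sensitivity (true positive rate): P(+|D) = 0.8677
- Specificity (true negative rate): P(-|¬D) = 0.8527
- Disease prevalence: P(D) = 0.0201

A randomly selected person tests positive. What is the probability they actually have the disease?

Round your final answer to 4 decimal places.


Let D = has disease, + = positive test

Given:
- P(D) = 0.0201 (prevalence)
- P(+|D) = 0.8677 (sensitivity)
- P(-|¬D) = 0.8527 (specificity)
- P(+|¬D) = 0.1473 (false positive rate = 1 - specificity)

Step 1: Find P(+)
P(+) = P(+|D)P(D) + P(+|¬D)P(¬D)
     = 0.8677 × 0.0201 + 0.1473 × 0.9799
     = 0.01744077 + 0.14433927
     = 0.16178004

Step 2: Apply Bayes' theorem for P(D|+)
P(D|+) = P(+|D)P(D) / P(+)
       = 0.01744077 / 0.16178004
       = 0.1078


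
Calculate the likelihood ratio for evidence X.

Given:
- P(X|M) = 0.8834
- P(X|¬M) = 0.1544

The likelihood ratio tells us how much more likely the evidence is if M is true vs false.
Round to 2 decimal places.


Likelihood Ratio (LR) = P(X|M) / P(X|¬M)

LR = 0.8834 / 0.1544
   = 5.72

The evidence is 5.72 times more likely if M is true than if M is false.
Since LR > 1, the evidence supports M over ¬M.


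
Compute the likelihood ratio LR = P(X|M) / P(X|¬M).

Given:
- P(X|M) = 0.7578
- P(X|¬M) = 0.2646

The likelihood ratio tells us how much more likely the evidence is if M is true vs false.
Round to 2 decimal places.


Likelihood Ratio (LR) = P(X|M) / P(X|¬M)

LR = 0.7578 / 0.2646
   = 2.86

The evidence is 2.86 times more likely if M is true than if M is false.
LR > 1, so observing X raises the odds in favor of M.


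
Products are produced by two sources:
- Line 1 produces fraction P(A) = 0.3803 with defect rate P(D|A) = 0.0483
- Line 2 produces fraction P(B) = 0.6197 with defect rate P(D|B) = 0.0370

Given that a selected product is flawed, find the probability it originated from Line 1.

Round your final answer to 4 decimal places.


Let A = from Line 1, D = flawed

Given:
- P(A) = 0.3803, P(B) = 0.6197
- P(D|A) = 0.0483, P(D|B) = 0.0370

Step 1: Find P(D)
P(D) = P(D|A)P(A) + P(D|B)P(B)
     = 0.0483 × 0.3803 + 0.0370 × 0.6197
     = 0.01836849 + 0.02292890
     = 0.04129739

Step 2: Apply Bayes' theorem
P(A|D) = P(D|A)P(A) / P(D)
       = 0.01836849 / 0.04129739
       = 0.4448


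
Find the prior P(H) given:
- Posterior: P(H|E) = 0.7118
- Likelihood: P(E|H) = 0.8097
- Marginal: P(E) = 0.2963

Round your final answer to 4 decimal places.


From Bayes' theorem: P(H|E) = P(E|H) × P(H) / P(E)

Rearranging for P(H):
P(H) = P(H|E) × P(E) / P(E|H)
     = 0.7118 × 0.2963 / 0.8097
     = 0.21090634 / 0.8097
     = 0.2605


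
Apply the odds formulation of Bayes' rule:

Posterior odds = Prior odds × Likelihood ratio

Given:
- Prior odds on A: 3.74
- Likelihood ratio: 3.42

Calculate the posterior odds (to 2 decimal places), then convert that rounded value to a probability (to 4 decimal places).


Step 1: Calculate posterior odds
Posterior odds = Prior odds × LR
               = 3.74 × 3.42
               = 12.79

Step 2: Convert to probability
P(A|E) = Posterior odds / (1 + Posterior odds)
       = 12.79 / (1 + 12.79)
       = 12.79 / 13.79
       = 0.9275

The evidence increased P(A) from 0.7890 to 0.9275.


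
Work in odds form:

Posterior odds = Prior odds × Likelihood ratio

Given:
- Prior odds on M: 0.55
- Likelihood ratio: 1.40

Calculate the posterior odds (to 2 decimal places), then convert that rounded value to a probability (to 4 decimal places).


Step 1: Calculate posterior odds
Posterior odds = Prior odds × LR
               = 0.55 × 1.40
               = 0.77

Step 2: Convert to probability
P(M|E) = Posterior odds / (1 + Posterior odds)
       = 0.77 / (1 + 0.77)
       = 0.77 / 1.77
       = 0.4350

The evidence increased P(M) from 0.3548 to 0.4350.


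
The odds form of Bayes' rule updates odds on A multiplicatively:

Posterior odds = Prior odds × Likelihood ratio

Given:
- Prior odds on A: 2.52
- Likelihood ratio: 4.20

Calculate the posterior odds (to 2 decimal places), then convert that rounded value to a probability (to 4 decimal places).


Step 1: Calculate posterior odds
Posterior odds = Prior odds × LR
               = 2.52 × 4.20
               = 10.58

Step 2: Convert to probability
P(A|E) = Posterior odds / (1 + Posterior odds)
       = 10.58 / (1 + 10.58)
       = 10.58 / 11.58
       = 0.9136

The evidence increased P(A) from 0.7159 to 0.9136.


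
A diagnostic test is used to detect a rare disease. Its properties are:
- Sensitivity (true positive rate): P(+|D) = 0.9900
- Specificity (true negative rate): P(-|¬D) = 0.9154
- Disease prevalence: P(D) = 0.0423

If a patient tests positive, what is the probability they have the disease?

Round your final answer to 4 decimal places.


Let D = has disease, + = positive test

Given:
- P(D) = 0.0423 (prevalence)
- P(+|D) = 0.9900 (sensitivity)
- P(-|¬D) = 0.9154 (specificity)
- P(+|¬D) = 0.0846 (false positive rate = 1 - specificity)

Step 1: Find P(+)
P(+) = P(+|D)P(D) + P(+|¬D)P(¬D)
     = 0.9900 × 0.0423 + 0.0846 × 0.9577
     = 0.04187700 + 0.08102142
     = 0.12289842

Step 2: Apply Bayes' theorem for P(D|+)
P(D|+) = P(+|D)P(D) / P(+)
       = 0.04187700 / 0.12289842
       = 0.3407


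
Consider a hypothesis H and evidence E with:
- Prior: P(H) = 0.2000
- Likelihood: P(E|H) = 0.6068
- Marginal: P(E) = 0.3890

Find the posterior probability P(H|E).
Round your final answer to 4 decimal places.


Using Bayes' theorem:

P(H|E) = P(E|H) × P(H) / P(E)
       = 0.6068 × 0.2000 / 0.3890
       = 0.12136000 / 0.3890
       = 0.3120

The evidence strengthens our belief in H.
Prior: 0.2000 → Posterior: 0.3120


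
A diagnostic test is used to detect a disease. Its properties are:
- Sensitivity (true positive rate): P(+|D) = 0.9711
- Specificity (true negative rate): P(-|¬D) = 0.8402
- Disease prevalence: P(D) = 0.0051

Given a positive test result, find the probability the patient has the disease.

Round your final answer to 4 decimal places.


Let D = has disease, + = positive test

Given:
- P(D) = 0.0051 (prevalence)
- P(+|D) = 0.9711 (sensitivity)
- P(-|¬D) = 0.8402 (specificity)
- P(+|¬D) = 0.1598 (false positive rate = 1 - specificity)

Step 1: Find P(+)
P(+) = P(+|D)P(D) + P(+|¬D)P(¬D)
     = 0.9711 × 0.0051 + 0.1598 × 0.9949
     = 0.00495261 + 0.15898502
     = 0.16393763

Step 2: Apply Bayes' theorem for P(D|+)
P(D|+) = P(+|D)P(D) / P(+)
       = 0.00495261 / 0.16393763
       = 0.0302


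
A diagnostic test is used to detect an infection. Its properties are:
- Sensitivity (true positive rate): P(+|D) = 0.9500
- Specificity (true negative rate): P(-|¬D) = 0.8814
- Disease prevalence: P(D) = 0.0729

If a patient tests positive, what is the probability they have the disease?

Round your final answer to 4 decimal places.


Let D = has disease, + = positive test

Given:
- P(D) = 0.0729 (prevalence)
- P(+|D) = 0.9500 (sensitivity)
- P(-|¬D) = 0.8814 (specificity)
- P(+|¬D) = 0.1186 (false positive rate = 1 - specificity)

Step 1: Find P(+)
P(+) = P(+|D)P(D) + P(+|¬D)P(¬D)
     = 0.9500 × 0.0729 + 0.1186 × 0.9271
     = 0.06925500 + 0.10995406
     = 0.17920906

Step 2: Apply Bayes' theorem for P(D|+)
P(D|+) = P(+|D)P(D) / P(+)
       = 0.06925500 / 0.17920906
       = 0.3864


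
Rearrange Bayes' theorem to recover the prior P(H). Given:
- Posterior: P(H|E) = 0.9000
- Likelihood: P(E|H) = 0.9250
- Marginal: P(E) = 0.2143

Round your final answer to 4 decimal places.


From Bayes' theorem: P(H|E) = P(E|H) × P(H) / P(E)

Rearranging for P(H):
P(H) = P(H|E) × P(E) / P(E|H)
     = 0.9000 × 0.2143 / 0.9250
     = 0.19287000 / 0.9250
     = 0.2085


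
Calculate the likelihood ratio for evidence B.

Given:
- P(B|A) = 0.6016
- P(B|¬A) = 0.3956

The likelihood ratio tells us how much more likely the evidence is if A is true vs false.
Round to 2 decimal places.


Likelihood Ratio (LR) = P(B|A) / P(B|¬A)

LR = 0.6016 / 0.3956
   = 1.52

The evidence is 1.52 times more likely if A is true than if A is false.
LR > 1, so observing B raises the odds in favor of A.


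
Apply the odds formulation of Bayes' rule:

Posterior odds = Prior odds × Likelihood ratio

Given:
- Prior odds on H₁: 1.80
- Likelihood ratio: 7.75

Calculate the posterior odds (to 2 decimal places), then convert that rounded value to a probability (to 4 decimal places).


Step 1: Calculate posterior odds
Posterior odds = Prior odds × LR
               = 1.80 × 7.75
               = 13.95

Step 2: Convert to probability
P(H₁|E) = Posterior odds / (1 + Posterior odds)
       = 13.95 / (1 + 13.95)
       = 13.95 / 14.95
       = 0.9331

The evidence increased P(H₁) from 0.6429 to 0.9331.


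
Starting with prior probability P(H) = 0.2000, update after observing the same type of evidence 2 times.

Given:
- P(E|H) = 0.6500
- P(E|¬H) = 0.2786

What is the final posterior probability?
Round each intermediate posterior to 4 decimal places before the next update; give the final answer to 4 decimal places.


Sequential Bayesian updating:

Initial prior: P(H) = 0.2000

Update 1:
  P(E) = 0.6500 × 0.2000 + 0.2786 × 0.8000 = 0.13000000 + 0.22288000 = 0.35288000
  P(H|E) = 0.13000000 / 0.35288000 = 0.3684

Update 2:
  P(E) = 0.6500 × 0.3684 + 0.2786 × 0.6316 = 0.23946000 + 0.17596376 = 0.41542376
  P(H|E) = 0.23946000 / 0.41542376 = 0.5764

Final posterior: 0.5764


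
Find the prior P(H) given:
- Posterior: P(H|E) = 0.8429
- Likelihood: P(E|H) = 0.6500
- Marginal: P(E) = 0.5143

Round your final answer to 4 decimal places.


From Bayes' theorem: P(H|E) = P(E|H) × P(H) / P(E)

Rearranging for P(H):
P(H) = P(H|E) × P(E) / P(E|H)
     = 0.8429 × 0.5143 / 0.6500
     = 0.43350347 / 0.6500
     = 0.6669


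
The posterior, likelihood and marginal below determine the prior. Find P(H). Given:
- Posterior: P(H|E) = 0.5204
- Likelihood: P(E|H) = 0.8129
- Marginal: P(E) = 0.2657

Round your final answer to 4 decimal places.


From Bayes' theorem: P(H|E) = P(E|H) × P(H) / P(E)

Rearranging for P(H):
P(H) = P(H|E) × P(E) / P(E|H)
     = 0.5204 × 0.2657 / 0.8129
     = 0.13827028 / 0.8129
     = 0.1701


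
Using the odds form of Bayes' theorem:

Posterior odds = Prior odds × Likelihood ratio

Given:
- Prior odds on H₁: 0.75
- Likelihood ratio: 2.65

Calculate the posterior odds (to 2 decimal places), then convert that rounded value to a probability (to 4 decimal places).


Step 1: Calculate posterior odds
Posterior odds = Prior odds × LR
               = 0.75 × 2.65
               = 1.99

Step 2: Convert to probability
P(H₁|E) = Posterior odds / (1 + Posterior odds)
       = 1.99 / (1 + 1.99)
       = 1.99 / 2.99
       = 0.6656

The evidence increased P(H₁) from 0.4286 to 0.6656.


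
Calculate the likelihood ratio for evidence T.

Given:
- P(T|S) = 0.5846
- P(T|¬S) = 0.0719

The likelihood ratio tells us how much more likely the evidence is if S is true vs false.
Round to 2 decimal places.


Likelihood Ratio (LR) = P(T|S) / P(T|¬S)

LR = 0.5846 / 0.0719
   = 8.13

The evidence is 8.13 times more likely if S is true than if S is false.
LR > 1, so observing T raises the odds in favor of S.


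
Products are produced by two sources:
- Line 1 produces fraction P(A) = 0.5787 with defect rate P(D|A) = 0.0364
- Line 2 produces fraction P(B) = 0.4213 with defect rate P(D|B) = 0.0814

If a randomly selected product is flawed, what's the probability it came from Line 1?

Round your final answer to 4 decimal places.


Let A = from Line 1, D = flawed

Given:
- P(A) = 0.5787, P(B) = 0.4213
- P(D|A) = 0.0364, P(D|B) = 0.0814

Step 1: Find P(D)
P(D) = P(D|A)P(A) + P(D|B)P(B)
     = 0.0364 × 0.5787 + 0.0814 × 0.4213
     = 0.02106468 + 0.03429382
     = 0.05535850

Step 2: Apply Bayes' theorem
P(A|D) = P(D|A)P(A) / P(D)
       = 0.02106468 / 0.05535850
       = 0.3805


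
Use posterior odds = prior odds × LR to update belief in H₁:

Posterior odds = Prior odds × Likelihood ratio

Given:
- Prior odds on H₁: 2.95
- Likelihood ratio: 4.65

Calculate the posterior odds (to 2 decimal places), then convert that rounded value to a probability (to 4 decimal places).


Step 1: Calculate posterior odds
Posterior odds = Prior odds × LR
               = 2.95 × 4.65
               = 13.72

Step 2: Convert to probability
P(H₁|E) = Posterior odds / (1 + Posterior odds)
       = 13.72 / (1 + 13.72)
       = 13.72 / 14.72
       = 0.9321

The evidence increased P(H₁) from 0.7468 to 0.9321.


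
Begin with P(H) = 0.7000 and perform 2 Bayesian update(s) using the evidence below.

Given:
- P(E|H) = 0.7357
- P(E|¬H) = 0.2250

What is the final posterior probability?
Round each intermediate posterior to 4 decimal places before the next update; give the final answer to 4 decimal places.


Sequential Bayesian updating:

Initial prior: P(H) = 0.7000

Update 1:
  P(E) = 0.7357 × 0.7000 + 0.2250 × 0.3000 = 0.51499000 + 0.06750000 = 0.58249000
  P(H|E) = 0.51499000 / 0.58249000 = 0.8841

Update 2:
  P(E) = 0.7357 × 0.8841 + 0.2250 × 0.1159 = 0.65043237 + 0.02607750 = 0.67650987
  P(H|E) = 0.65043237 / 0.67650987 = 0.9615

Final posterior: 0.9615


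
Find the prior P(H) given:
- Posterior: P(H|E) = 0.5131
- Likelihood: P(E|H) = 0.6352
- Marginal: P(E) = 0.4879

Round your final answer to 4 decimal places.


From Bayes' theorem: P(H|E) = P(E|H) × P(H) / P(E)

Rearranging for P(H):
P(H) = P(H|E) × P(E) / P(E|H)
     = 0.5131 × 0.4879 / 0.6352
     = 0.25034149 / 0.6352
     = 0.3941


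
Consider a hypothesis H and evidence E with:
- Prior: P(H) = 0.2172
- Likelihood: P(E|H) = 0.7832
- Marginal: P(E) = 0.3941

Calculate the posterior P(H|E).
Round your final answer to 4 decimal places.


Using Bayes' theorem:

P(H|E) = P(E|H) × P(H) / P(E)
       = 0.7832 × 0.2172 / 0.3941
       = 0.17011104 / 0.3941
       = 0.4316

The evidence strengthens our belief in H.
Prior: 0.2172 → Posterior: 0.4316


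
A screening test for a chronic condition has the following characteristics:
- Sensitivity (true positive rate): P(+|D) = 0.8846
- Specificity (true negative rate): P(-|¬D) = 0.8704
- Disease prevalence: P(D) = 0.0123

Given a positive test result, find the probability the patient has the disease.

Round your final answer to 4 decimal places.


Let D = has disease, + = positive test

Given:
- P(D) = 0.0123 (prevalence)
- P(+|D) = 0.8846 (sensitivity)
- P(-|¬D) = 0.8704 (specificity)
- P(+|¬D) = 0.1296 (false positive rate = 1 - specificity)

Step 1: Find P(+)
P(+) = P(+|D)P(D) + P(+|¬D)P(¬D)
     = 0.8846 × 0.0123 + 0.1296 × 0.9877
     = 0.01088058 + 0.12800592
     = 0.13888650

Step 2: Apply Bayes' theorem for P(D|+)
P(D|+) = P(+|D)P(D) / P(+)
       = 0.01088058 / 0.13888650
       = 0.0783


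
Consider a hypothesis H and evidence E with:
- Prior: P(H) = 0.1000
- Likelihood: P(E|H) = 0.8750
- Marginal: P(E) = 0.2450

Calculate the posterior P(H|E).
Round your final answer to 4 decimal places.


Using Bayes' theorem:

P(H|E) = P(E|H) × P(H) / P(E)
       = 0.8750 × 0.1000 / 0.2450
       = 0.08750000 / 0.2450
       = 0.3571

The evidence strengthens our belief in H.
Prior: 0.1000 → Posterior: 0.3571


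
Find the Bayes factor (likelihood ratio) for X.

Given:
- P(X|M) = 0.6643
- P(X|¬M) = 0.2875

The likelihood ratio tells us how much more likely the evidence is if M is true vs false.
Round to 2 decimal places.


Likelihood Ratio (LR) = P(X|M) / P(X|¬M)

LR = 0.6643 / 0.2875
   = 2.31

The evidence is 2.31 times more likely if M is true than if M is false.
LR > 1, so observing X raises the odds in favor of M.


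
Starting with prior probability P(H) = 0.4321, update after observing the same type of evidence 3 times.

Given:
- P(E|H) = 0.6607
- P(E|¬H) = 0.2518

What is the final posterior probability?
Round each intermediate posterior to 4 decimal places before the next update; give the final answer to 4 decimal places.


Sequential Bayesian updating:

Initial prior: P(H) = 0.4321

Update 1:
  P(E) = 0.6607 × 0.4321 + 0.2518 × 0.5679 = 0.28548847 + 0.14299722 = 0.42848569
  P(H|E) = 0.28548847 / 0.42848569 = 0.6663

Update 2:
  P(E) = 0.6607 × 0.6663 + 0.2518 × 0.3337 = 0.44022441 + 0.08402566 = 0.52425007
  P(H|E) = 0.44022441 / 0.52425007 = 0.8397

Update 3:
  P(E) = 0.6607 × 0.8397 + 0.2518 × 0.1603 = 0.55478979 + 0.04036354 = 0.59515333
  P(H|E) = 0.55478979 / 0.59515333 = 0.9322

Final posterior: 0.9322


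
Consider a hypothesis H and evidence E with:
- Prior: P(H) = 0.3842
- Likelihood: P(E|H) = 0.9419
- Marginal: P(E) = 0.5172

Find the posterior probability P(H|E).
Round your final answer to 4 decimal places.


Using Bayes' theorem:

P(H|E) = P(E|H) × P(H) / P(E)
       = 0.9419 × 0.3842 / 0.5172
       = 0.36187798 / 0.5172
       = 0.6997

The evidence strengthens our belief in H.
Prior: 0.3842 → Posterior: 0.6997


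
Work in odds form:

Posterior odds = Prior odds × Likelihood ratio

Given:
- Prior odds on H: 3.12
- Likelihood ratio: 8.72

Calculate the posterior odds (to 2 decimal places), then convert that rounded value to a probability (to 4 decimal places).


Step 1: Calculate posterior odds
Posterior odds = Prior odds × LR
               = 3.12 × 8.72
               = 27.21

Step 2: Convert to probability
P(H|E) = Posterior odds / (1 + Posterior odds)
       = 27.21 / (1 + 27.21)
       = 27.21 / 28.21
       = 0.9646

The evidence increased P(H) from 0.7573 to 0.9646.


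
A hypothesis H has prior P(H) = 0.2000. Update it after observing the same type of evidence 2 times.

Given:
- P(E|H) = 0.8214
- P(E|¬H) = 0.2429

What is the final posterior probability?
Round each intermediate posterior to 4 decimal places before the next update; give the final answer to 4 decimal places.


Sequential Bayesian updating:

Initial prior: P(H) = 0.2000

Update 1:
  P(E) = 0.8214 × 0.2000 + 0.2429 × 0.8000 = 0.16428000 + 0.19432000 = 0.35860000
  P(H|E) = 0.16428000 / 0.35860000 = 0.4581

Update 2:
  P(E) = 0.8214 × 0.4581 + 0.2429 × 0.5419 = 0.37628334 + 0.13162751 = 0.50791085
  P(H|E) = 0.37628334 / 0.50791085 = 0.7408

Final posterior: 0.7408


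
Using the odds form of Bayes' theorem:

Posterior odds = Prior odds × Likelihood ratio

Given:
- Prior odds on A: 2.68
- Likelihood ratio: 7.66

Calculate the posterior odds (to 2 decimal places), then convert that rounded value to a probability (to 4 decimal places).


Step 1: Calculate posterior odds
Posterior odds = Prior odds × LR
               = 2.68 × 7.66
               = 20.53

Step 2: Convert to probability
P(A|E) = Posterior odds / (1 + Posterior odds)
       = 20.53 / (1 + 20.53)
       = 20.53 / 21.53
       = 0.9536

The evidence increased P(A) from 0.7283 to 0.9536.


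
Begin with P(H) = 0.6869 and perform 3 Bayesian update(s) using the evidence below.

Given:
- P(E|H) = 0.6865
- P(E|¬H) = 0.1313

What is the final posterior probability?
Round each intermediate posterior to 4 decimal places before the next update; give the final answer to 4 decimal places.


Sequential Bayesian updating:

Initial prior: P(H) = 0.6869

Update 1:
  P(E) = 0.6865 × 0.6869 + 0.1313 × 0.3131 = 0.47155685 + 0.04111003 = 0.51266688
  P(H|E) = 0.47155685 / 0.51266688 = 0.9198

Update 2:
  P(E) = 0.6865 × 0.9198 + 0.1313 × 0.0802 = 0.63144270 + 0.01053026 = 0.64197296
  P(H|E) = 0.63144270 / 0.64197296 = 0.9836

Update 3:
  P(E) = 0.6865 × 0.9836 + 0.1313 × 0.0164 = 0.67524140 + 0.00215332 = 0.67739472
  P(H|E) = 0.67524140 / 0.67739472 = 0.9968

Final posterior: 0.9968


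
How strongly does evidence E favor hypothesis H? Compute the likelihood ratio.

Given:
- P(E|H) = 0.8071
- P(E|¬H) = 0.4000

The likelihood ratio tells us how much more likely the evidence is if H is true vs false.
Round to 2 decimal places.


Likelihood Ratio (LR) = P(E|H) / P(E|¬H)

LR = 0.8071 / 0.4000
   = 2.02

The evidence is 2.02 times more likely if H is true than if H is false.
LR > 1, so observing E raises the odds in favor of H.


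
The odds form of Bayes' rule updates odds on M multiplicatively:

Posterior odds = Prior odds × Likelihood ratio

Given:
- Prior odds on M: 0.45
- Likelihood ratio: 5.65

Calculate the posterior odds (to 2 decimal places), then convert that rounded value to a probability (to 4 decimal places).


Step 1: Calculate posterior odds
Posterior odds = Prior odds × LR
               = 0.45 × 5.65
               = 2.54

Step 2: Convert to probability
P(M|E) = Posterior odds / (1 + Posterior odds)
       = 2.54 / (1 + 2.54)
       = 2.54 / 3.54
       = 0.7175

The evidence increased P(M) from 0.3103 to 0.7175.


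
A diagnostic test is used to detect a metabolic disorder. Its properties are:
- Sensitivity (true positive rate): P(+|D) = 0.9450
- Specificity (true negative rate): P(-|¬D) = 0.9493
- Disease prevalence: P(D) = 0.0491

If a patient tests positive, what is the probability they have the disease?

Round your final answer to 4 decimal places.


Let D = has disease, + = positive test

Given:
- P(D) = 0.0491 (prevalence)
- P(+|D) = 0.9450 (sensitivity)
- P(-|¬D) = 0.9493 (specificity)
- P(+|¬D) = 0.0507 (false positive rate = 1 - specificity)

Step 1: Find P(+)
P(+) = P(+|D)P(D) + P(+|¬D)P(¬D)
     = 0.9450 × 0.0491 + 0.0507 × 0.9509
     = 0.04639950 + 0.04821063
     = 0.09461013

Step 2: Apply Bayes' theorem for P(D|+)
P(D|+) = P(+|D)P(D) / P(+)
       = 0.04639950 / 0.09461013
       = 0.4904


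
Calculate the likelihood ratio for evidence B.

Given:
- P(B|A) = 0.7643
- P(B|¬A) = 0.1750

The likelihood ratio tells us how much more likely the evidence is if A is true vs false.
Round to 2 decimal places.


Likelihood Ratio (LR) = P(B|A) / P(B|¬A)

LR = 0.7643 / 0.1750
   = 4.37

The evidence is 4.37 times more likely if A is true than if A is false.
Since LR > 1, the evidence supports A over ¬A.


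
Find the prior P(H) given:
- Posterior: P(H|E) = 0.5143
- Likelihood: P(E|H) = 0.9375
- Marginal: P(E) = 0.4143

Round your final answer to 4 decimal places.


From Bayes' theorem: P(H|E) = P(E|H) × P(H) / P(E)

Rearranging for P(H):
P(H) = P(H|E) × P(E) / P(E|H)
     = 0.5143 × 0.4143 / 0.9375
     = 0.21307449 / 0.9375
     = 0.2273


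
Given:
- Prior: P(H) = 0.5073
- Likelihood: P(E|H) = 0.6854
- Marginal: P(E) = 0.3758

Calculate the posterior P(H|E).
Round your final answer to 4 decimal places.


Using Bayes' theorem:

P(H|E) = P(E|H) × P(H) / P(E)
       = 0.6854 × 0.5073 / 0.3758
       = 0.34770342 / 0.3758
       = 0.9252

The evidence strengthens our belief in H.
Prior: 0.5073 → Posterior: 0.9252


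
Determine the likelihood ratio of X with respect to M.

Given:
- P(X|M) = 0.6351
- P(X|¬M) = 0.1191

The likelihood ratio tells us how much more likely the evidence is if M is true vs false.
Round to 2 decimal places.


Likelihood Ratio (LR) = P(X|M) / P(X|¬M)

LR = 0.6351 / 0.1191
   = 5.33

The evidence is 5.33 times more likely if M is true than if M is false.
LR > 1, so observing X raises the odds in favor of M.


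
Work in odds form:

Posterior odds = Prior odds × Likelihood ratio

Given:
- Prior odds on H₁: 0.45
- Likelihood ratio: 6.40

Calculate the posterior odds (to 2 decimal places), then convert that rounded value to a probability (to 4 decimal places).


Step 1: Calculate posterior odds
Posterior odds = Prior odds × LR
               = 0.45 × 6.40
               = 2.88

Step 2: Convert to probability
P(H₁|E) = Posterior odds / (1 + Posterior odds)
       = 2.88 / (1 + 2.88)
       = 2.88 / 3.88
       = 0.7423

The evidence increased P(H₁) from 0.3103 to 0.7423.


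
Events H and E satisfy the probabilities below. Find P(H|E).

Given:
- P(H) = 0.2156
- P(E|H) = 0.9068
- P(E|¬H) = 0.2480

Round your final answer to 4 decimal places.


Bayes' theorem: P(H|E) = P(E|H) × P(H) / P(E)

Step 1: Calculate P(E) using law of total probability
P(E) = P(E|H)P(H) + P(E|¬H)P(¬H)
     = 0.9068 × 0.2156 + 0.2480 × 0.7844
     = 0.19550608 + 0.19453120
     = 0.39003728

Step 2: Apply Bayes' theorem
P(H|E) = P(E|H) × P(H) / P(E)
       = 0.19550608 / 0.39003728
       = 0.5012


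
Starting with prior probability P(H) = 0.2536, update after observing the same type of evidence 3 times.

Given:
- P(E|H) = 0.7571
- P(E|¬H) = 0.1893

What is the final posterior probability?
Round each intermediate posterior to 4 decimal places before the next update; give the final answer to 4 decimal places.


Sequential Bayesian updating:

Initial prior: P(H) = 0.2536

Update 1:
  P(E) = 0.7571 × 0.2536 + 0.1893 × 0.7464 = 0.19200056 + 0.14129352 = 0.33329408
  P(H|E) = 0.19200056 / 0.33329408 = 0.5761

Update 2:
  P(E) = 0.7571 × 0.5761 + 0.1893 × 0.4239 = 0.43616531 + 0.08024427 = 0.51640958
  P(H|E) = 0.43616531 / 0.51640958 = 0.8446

Update 3:
  P(E) = 0.7571 × 0.8446 + 0.1893 × 0.1554 = 0.63944666 + 0.02941722 = 0.66886388
  P(H|E) = 0.63944666 / 0.66886388 = 0.9560

Final posterior: 0.9560


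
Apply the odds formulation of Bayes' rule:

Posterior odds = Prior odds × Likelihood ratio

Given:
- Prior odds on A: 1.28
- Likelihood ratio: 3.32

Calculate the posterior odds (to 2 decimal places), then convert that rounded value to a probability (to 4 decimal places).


Step 1: Calculate posterior odds
Posterior odds = Prior odds × LR
               = 1.28 × 3.32
               = 4.25

Step 2: Convert to probability
P(A|E) = Posterior odds / (1 + Posterior odds)
       = 4.25 / (1 + 4.25)
       = 4.25 / 5.25
       = 0.8095

The evidence increased P(A) from 0.5614 to 0.8095.


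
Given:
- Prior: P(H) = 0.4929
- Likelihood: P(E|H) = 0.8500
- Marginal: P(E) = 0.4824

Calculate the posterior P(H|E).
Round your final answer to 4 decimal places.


Using Bayes' theorem:

P(H|E) = P(E|H) × P(H) / P(E)
       = 0.8500 × 0.4929 / 0.4824
       = 0.41896500 / 0.4824
       = 0.8685

The evidence strengthens our belief in H.
Prior: 0.4929 → Posterior: 0.8685


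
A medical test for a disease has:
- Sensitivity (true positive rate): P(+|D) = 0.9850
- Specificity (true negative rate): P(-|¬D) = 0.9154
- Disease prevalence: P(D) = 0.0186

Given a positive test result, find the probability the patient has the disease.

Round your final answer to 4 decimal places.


Let D = has disease, + = positive test

Given:
- P(D) = 0.0186 (prevalence)
- P(+|D) = 0.9850 (sensitivity)
- P(-|¬D) = 0.9154 (specificity)
- P(+|¬D) = 0.0846 (false positive rate = 1 - specificity)

Step 1: Find P(+)
P(+) = P(+|D)P(D) + P(+|¬D)P(¬D)
     = 0.9850 × 0.0186 + 0.0846 × 0.9814
     = 0.01832100 + 0.08302644
     = 0.10134744

Step 2: Apply Bayes' theorem for P(D|+)
P(D|+) = P(+|D)P(D) / P(+)
       = 0.01832100 / 0.10134744
       = 0.1808


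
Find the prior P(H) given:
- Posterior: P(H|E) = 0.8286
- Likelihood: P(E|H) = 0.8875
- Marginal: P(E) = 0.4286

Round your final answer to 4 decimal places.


From Bayes' theorem: P(H|E) = P(E|H) × P(H) / P(E)

Rearranging for P(H):
P(H) = P(H|E) × P(E) / P(E|H)
     = 0.8286 × 0.4286 / 0.8875
     = 0.35513796 / 0.8875
     = 0.4002


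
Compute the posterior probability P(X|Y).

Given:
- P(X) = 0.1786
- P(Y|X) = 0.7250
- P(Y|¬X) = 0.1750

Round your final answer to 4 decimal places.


Bayes' theorem: P(X|Y) = P(Y|X) × P(X) / P(Y)

Step 1: Calculate P(Y) using law of total probability
P(Y) = P(Y|X)P(X) + P(Y|¬X)P(¬X)
     = 0.7250 × 0.1786 + 0.1750 × 0.8214
     = 0.12948500 + 0.14374500
     = 0.27323000

Step 2: Apply Bayes' theorem
P(X|Y) = P(Y|X) × P(X) / P(Y)
       = 0.12948500 / 0.27323000
       = 0.4739


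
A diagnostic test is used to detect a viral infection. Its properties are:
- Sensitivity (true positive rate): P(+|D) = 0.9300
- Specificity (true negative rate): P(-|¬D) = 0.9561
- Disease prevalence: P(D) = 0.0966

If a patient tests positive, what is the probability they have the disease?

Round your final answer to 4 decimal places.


Let D = has disease, + = positive test

Given:
- P(D) = 0.0966 (prevalence)
- P(+|D) = 0.9300 (sensitivity)
- P(-|¬D) = 0.9561 (specificity)
- P(+|¬D) = 0.0439 (false positive rate = 1 - specificity)

Step 1: Find P(+)
P(+) = P(+|D)P(D) + P(+|¬D)P(¬D)
     = 0.9300 × 0.0966 + 0.0439 × 0.9034
     = 0.08983800 + 0.03965926
     = 0.12949726

Step 2: Apply Bayes' theorem for P(D|+)
P(D|+) = P(+|D)P(D) / P(+)
       = 0.08983800 / 0.12949726
       = 0.6937
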